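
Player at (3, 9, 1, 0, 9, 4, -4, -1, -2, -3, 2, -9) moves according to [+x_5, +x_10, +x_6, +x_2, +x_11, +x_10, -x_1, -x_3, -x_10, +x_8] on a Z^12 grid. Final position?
(2, 10, 0, 0, 10, 5, -4, 0, -2, -2, 3, -9)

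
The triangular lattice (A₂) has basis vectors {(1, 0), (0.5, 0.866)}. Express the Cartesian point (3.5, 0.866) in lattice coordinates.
3b₁ + b₂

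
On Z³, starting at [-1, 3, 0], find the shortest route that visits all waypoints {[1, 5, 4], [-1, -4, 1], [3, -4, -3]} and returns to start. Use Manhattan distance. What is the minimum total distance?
42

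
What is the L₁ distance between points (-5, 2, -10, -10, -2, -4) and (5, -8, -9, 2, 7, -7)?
45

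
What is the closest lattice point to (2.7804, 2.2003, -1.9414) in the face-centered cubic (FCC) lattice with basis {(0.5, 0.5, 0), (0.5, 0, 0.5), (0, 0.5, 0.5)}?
(3, 2, -2)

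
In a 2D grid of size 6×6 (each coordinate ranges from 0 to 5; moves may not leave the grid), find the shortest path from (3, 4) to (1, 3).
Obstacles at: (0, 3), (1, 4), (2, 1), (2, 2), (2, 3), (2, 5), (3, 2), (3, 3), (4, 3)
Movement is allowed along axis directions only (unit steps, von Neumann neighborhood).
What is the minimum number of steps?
13
(one shortest path: (3, 4) → (4, 4) → (5, 4) → (5, 3) → (5, 2) → (4, 2) → (4, 1) → (3, 1) → (3, 0) → (2, 0) → (1, 0) → (1, 1) → (1, 2) → (1, 3))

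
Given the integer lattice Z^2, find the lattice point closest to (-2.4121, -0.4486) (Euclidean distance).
(-2, 0)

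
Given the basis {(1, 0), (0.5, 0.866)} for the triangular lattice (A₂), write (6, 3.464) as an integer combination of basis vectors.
4b₁ + 4b₂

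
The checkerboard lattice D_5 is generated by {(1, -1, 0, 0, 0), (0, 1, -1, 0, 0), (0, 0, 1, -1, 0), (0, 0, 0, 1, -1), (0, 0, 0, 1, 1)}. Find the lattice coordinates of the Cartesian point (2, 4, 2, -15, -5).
2b₁ + 6b₂ + 8b₃ - b₄ - 6b₅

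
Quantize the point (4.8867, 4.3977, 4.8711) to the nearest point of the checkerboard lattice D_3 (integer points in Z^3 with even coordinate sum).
(5, 4, 5)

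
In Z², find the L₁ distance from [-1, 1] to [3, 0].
5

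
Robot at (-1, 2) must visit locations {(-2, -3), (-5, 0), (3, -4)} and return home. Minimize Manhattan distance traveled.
28
(one optimal route: (-1, 2) → (-5, 0) → (-2, -3) → (3, -4) → (-1, 2))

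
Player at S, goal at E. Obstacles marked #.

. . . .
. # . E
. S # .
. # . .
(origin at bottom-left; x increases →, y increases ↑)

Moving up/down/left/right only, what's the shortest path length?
7
(one shortest path: (1, 1) → (0, 1) → (0, 2) → (0, 3) → (1, 3) → (2, 3) → (3, 3) → (3, 2))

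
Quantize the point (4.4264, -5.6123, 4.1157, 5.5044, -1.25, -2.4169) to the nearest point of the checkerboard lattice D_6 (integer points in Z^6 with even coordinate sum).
(4, -6, 4, 5, -1, -2)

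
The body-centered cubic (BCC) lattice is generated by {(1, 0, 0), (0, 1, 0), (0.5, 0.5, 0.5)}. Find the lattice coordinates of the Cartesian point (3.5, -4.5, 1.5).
2b₁ - 6b₂ + 3b₃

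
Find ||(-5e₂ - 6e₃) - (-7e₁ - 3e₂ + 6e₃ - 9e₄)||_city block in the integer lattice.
30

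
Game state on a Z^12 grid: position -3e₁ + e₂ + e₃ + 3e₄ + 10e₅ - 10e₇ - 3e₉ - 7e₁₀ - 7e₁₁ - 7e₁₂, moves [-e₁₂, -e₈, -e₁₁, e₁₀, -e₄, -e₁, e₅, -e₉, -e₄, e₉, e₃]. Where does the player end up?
(-4, 1, 2, 1, 11, 0, -10, -1, -3, -6, -8, -8)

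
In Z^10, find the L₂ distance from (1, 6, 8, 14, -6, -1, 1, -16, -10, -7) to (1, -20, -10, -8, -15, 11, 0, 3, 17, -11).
53.066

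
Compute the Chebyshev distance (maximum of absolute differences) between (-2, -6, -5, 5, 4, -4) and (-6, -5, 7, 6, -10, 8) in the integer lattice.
14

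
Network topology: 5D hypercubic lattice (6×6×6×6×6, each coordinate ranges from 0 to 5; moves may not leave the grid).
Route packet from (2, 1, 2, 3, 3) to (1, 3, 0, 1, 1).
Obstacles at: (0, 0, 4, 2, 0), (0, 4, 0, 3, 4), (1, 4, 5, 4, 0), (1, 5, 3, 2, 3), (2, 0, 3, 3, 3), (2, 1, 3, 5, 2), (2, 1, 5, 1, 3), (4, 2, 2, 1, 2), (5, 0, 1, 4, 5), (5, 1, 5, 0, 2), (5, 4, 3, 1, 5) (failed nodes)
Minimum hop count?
9
(one shortest path: (2, 1, 2, 3, 3) → (1, 1, 2, 3, 3) → (1, 2, 2, 3, 3) → (1, 3, 2, 3, 3) → (1, 3, 1, 3, 3) → (1, 3, 0, 3, 3) → (1, 3, 0, 2, 3) → (1, 3, 0, 1, 3) → (1, 3, 0, 1, 2) → (1, 3, 0, 1, 1))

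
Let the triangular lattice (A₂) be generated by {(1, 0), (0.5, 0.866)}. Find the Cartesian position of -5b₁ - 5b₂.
(-7.5, -4.33)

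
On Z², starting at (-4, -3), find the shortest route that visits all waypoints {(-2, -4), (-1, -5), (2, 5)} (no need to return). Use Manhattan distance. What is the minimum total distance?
18
(one optimal route: (-4, -3) → (-2, -4) → (-1, -5) → (2, 5))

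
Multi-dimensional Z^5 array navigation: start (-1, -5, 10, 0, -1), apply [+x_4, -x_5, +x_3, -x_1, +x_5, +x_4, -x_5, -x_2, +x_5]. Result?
(-2, -6, 11, 2, -1)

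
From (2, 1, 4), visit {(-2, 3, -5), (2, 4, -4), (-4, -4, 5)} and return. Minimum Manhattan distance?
48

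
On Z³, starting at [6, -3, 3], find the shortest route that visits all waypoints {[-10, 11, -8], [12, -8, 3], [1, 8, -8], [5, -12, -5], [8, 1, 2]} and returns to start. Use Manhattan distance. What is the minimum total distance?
116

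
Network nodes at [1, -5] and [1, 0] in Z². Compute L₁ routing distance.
5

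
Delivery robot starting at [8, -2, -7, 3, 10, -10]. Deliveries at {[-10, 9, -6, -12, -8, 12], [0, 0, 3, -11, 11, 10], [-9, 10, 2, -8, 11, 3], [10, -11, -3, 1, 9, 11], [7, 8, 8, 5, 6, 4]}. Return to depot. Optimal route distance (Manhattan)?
262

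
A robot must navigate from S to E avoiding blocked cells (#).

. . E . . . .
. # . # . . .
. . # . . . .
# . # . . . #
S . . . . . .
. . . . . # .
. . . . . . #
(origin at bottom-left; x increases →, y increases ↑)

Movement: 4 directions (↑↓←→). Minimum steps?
8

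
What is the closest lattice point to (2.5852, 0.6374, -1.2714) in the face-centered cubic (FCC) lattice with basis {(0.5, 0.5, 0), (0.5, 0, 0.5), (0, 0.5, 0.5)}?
(2.5, 0.5, -1)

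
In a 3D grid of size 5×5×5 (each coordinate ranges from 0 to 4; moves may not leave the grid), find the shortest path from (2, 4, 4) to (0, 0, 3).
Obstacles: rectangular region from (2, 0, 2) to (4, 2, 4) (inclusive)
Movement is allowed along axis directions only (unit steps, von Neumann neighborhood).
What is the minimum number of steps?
7
(one shortest path: (2, 4, 4) → (1, 4, 4) → (0, 4, 4) → (0, 3, 4) → (0, 2, 4) → (0, 1, 4) → (0, 0, 4) → (0, 0, 3))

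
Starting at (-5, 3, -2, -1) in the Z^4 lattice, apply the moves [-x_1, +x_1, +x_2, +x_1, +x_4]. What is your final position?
(-4, 4, -2, 0)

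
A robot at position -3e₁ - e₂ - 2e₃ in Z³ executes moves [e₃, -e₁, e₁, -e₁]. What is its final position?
(-4, -1, -1)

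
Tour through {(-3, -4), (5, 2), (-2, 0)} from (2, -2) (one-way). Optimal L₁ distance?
21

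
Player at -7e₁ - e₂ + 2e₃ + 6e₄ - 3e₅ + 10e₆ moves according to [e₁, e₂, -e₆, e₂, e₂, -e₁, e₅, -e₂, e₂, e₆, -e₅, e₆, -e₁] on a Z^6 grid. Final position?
(-8, 2, 2, 6, -3, 11)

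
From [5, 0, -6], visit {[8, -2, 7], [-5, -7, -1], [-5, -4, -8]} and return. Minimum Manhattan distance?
70
(one optimal route: (5, 0, -6) → (8, -2, 7) → (-5, -7, -1) → (-5, -4, -8) → (5, 0, -6))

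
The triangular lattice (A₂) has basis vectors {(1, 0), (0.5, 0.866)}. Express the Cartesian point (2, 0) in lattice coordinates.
2b₁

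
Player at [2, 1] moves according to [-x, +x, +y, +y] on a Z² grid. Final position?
(2, 3)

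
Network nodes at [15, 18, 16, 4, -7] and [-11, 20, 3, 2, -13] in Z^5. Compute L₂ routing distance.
29.8161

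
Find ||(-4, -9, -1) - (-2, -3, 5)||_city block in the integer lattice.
14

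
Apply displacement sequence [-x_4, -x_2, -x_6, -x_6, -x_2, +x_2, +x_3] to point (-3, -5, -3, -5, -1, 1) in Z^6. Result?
(-3, -6, -2, -6, -1, -1)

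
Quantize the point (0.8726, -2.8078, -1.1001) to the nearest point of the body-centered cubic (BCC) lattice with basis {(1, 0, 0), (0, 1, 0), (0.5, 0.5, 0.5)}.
(1, -3, -1)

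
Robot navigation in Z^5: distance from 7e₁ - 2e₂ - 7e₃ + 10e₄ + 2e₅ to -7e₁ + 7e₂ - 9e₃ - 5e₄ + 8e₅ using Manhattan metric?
46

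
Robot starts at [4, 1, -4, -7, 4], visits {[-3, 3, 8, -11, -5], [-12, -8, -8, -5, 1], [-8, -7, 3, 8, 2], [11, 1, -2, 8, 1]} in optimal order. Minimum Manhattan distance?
138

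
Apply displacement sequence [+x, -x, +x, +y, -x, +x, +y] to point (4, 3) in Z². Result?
(5, 5)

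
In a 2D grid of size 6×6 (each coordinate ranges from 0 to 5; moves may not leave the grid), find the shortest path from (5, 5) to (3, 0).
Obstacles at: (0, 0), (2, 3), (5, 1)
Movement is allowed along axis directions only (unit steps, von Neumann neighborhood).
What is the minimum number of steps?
7
(one shortest path: (5, 5) → (4, 5) → (3, 5) → (3, 4) → (3, 3) → (3, 2) → (3, 1) → (3, 0))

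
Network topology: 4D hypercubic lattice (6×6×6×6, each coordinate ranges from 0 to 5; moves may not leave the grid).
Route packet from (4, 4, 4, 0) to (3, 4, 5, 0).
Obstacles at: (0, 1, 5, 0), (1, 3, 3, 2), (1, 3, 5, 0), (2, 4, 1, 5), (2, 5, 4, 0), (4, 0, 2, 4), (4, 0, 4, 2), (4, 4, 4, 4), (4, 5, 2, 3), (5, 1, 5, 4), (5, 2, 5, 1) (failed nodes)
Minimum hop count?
2
(one shortest path: (4, 4, 4, 0) → (3, 4, 4, 0) → (3, 4, 5, 0))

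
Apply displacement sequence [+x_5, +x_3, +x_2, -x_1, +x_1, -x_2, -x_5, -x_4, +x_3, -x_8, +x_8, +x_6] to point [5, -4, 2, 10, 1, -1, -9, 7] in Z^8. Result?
(5, -4, 4, 9, 1, 0, -9, 7)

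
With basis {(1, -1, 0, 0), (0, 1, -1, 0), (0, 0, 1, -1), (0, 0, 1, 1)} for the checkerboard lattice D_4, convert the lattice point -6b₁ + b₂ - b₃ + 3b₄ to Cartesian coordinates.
(-6, 7, 1, 4)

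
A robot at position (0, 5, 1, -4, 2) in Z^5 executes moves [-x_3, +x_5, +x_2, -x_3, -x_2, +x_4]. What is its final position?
(0, 5, -1, -3, 3)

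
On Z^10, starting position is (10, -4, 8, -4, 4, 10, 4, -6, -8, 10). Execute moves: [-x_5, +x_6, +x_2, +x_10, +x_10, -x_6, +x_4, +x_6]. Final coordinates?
(10, -3, 8, -3, 3, 11, 4, -6, -8, 12)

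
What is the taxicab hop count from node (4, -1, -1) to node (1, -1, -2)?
4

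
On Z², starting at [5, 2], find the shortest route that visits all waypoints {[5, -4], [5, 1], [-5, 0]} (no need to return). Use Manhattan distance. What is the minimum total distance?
20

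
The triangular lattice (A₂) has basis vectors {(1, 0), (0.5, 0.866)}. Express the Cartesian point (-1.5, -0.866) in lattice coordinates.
-b₁ - b₂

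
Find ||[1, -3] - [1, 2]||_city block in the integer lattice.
5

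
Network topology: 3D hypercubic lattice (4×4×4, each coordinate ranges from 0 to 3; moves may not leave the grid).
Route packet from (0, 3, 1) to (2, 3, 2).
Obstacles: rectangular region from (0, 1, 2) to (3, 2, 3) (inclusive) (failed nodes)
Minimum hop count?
3
(one shortest path: (0, 3, 1) → (1, 3, 1) → (2, 3, 1) → (2, 3, 2))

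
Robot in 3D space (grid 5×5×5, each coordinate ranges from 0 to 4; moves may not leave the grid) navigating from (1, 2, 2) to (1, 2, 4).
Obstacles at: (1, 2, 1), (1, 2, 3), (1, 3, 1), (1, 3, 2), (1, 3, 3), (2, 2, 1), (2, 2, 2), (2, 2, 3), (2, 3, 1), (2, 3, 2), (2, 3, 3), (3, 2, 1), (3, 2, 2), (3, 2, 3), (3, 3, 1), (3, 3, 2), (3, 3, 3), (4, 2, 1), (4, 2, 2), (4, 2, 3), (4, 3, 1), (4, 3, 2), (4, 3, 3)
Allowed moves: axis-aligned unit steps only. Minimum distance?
4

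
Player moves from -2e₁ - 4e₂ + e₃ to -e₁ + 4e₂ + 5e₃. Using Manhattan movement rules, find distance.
13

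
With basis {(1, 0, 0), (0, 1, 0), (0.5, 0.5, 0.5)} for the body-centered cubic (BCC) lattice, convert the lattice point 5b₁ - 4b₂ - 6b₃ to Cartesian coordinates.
(2, -7, -3)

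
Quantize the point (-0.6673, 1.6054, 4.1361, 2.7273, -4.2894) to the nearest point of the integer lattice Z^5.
(-1, 2, 4, 3, -4)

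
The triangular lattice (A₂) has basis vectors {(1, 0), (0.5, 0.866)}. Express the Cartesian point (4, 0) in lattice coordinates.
4b₁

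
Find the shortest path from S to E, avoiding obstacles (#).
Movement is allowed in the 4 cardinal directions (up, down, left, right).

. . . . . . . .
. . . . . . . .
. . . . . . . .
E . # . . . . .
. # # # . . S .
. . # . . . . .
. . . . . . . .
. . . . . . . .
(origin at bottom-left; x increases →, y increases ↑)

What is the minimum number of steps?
9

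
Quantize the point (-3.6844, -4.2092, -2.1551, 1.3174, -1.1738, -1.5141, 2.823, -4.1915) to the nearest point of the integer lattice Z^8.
(-4, -4, -2, 1, -1, -2, 3, -4)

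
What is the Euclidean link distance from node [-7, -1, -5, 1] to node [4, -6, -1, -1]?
12.8841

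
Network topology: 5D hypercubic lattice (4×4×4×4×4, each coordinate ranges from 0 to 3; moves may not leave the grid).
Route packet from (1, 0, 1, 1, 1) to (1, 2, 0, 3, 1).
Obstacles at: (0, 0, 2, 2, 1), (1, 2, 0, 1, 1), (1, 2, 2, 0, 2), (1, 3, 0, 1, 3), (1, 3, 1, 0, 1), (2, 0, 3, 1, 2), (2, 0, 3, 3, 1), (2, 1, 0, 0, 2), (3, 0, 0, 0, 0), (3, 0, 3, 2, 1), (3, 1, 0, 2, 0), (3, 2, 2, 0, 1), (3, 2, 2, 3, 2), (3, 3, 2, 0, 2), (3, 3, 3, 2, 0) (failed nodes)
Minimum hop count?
5
(one shortest path: (1, 0, 1, 1, 1) → (1, 1, 1, 1, 1) → (1, 2, 1, 1, 1) → (1, 2, 1, 2, 1) → (1, 2, 0, 2, 1) → (1, 2, 0, 3, 1))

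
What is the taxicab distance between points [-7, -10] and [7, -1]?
23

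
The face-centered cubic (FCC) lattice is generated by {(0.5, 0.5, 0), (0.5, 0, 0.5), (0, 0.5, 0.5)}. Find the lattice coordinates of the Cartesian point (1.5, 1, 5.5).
-3b₁ + 6b₂ + 5b₃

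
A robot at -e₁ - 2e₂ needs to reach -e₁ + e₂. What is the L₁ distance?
3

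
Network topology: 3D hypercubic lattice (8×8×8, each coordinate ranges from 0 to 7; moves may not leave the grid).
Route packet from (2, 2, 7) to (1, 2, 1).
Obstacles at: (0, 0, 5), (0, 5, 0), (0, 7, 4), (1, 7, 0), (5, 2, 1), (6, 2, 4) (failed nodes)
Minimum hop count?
7
(one shortest path: (2, 2, 7) → (1, 2, 7) → (1, 2, 6) → (1, 2, 5) → (1, 2, 4) → (1, 2, 3) → (1, 2, 2) → (1, 2, 1))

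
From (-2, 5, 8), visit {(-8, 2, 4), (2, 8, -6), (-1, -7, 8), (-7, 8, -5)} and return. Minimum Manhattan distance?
80
(one optimal route: (-2, 5, 8) → (2, 8, -6) → (-7, 8, -5) → (-8, 2, 4) → (-1, -7, 8) → (-2, 5, 8))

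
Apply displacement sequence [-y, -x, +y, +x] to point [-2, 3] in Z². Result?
(-2, 3)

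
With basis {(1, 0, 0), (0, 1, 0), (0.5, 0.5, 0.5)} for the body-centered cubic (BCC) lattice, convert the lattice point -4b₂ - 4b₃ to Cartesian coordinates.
(-2, -6, -2)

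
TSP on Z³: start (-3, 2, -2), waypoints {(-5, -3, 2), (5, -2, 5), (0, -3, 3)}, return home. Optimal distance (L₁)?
44
(one optimal route: (-3, 2, -2) → (-5, -3, 2) → (0, -3, 3) → (5, -2, 5) → (-3, 2, -2))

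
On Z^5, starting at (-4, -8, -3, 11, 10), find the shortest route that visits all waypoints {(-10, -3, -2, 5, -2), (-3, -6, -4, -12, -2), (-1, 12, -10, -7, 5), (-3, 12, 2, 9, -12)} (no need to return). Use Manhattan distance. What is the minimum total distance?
144
(one optimal route: (-4, -8, -3, 11, 10) → (-10, -3, -2, 5, -2) → (-3, -6, -4, -12, -2) → (-1, 12, -10, -7, 5) → (-3, 12, 2, 9, -12))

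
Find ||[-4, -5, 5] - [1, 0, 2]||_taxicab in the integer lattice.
13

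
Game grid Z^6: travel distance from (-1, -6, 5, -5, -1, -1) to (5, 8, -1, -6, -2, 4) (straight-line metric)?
17.1756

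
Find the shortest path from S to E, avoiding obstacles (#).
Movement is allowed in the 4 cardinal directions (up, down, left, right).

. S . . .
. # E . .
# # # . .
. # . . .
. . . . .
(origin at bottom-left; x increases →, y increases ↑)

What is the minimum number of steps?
2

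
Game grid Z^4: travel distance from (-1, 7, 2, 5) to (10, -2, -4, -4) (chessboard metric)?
11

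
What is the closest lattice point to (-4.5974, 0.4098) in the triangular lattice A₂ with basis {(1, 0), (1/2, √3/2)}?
(-4.5, 0.866)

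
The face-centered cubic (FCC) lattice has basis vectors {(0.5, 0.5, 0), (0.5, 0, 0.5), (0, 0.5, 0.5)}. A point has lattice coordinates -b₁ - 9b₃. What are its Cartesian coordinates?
(-0.5, -5, -4.5)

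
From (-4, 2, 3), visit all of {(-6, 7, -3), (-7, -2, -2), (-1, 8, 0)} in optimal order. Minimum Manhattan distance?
32
(one optimal route: (-4, 2, 3) → (-7, -2, -2) → (-6, 7, -3) → (-1, 8, 0))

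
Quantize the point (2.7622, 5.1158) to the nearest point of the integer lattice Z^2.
(3, 5)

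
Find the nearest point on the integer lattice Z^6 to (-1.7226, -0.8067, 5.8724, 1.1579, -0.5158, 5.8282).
(-2, -1, 6, 1, -1, 6)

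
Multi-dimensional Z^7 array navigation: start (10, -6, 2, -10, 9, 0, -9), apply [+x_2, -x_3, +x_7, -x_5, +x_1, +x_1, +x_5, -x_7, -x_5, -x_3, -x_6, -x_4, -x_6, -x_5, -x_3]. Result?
(12, -5, -1, -11, 7, -2, -9)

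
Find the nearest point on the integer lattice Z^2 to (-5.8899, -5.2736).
(-6, -5)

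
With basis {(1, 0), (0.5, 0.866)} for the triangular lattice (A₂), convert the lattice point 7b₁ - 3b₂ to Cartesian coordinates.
(5.5, -2.598)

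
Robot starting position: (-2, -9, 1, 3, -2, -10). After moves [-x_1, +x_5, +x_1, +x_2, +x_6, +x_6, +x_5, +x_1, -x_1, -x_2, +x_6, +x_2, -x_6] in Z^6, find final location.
(-2, -8, 1, 3, 0, -8)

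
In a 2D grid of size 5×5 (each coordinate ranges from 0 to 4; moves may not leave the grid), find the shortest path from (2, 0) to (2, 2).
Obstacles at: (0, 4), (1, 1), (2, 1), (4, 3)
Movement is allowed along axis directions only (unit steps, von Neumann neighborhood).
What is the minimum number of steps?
4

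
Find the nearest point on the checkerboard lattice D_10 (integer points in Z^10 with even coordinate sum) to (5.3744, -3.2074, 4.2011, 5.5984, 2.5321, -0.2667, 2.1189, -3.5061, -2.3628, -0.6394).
(5, -3, 4, 6, 3, 0, 2, -4, -2, -1)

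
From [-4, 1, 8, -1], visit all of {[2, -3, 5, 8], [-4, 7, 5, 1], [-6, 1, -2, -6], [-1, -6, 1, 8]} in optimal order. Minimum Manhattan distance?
72
(one optimal route: (-4, 1, 8, -1) → (-4, 7, 5, 1) → (-6, 1, -2, -6) → (-1, -6, 1, 8) → (2, -3, 5, 8))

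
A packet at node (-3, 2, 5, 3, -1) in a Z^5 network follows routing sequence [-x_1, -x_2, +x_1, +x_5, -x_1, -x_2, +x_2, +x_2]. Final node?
(-4, 2, 5, 3, 0)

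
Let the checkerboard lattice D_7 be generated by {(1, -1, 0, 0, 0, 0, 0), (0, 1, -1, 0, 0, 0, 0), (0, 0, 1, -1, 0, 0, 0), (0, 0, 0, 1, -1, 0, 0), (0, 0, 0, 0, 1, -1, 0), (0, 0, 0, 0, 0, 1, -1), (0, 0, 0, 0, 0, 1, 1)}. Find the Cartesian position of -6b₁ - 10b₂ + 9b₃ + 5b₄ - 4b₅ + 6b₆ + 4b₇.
(-6, -4, 19, -4, -9, 14, -2)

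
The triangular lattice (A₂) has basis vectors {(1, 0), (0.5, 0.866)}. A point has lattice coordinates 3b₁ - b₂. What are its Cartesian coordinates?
(2.5, -0.866)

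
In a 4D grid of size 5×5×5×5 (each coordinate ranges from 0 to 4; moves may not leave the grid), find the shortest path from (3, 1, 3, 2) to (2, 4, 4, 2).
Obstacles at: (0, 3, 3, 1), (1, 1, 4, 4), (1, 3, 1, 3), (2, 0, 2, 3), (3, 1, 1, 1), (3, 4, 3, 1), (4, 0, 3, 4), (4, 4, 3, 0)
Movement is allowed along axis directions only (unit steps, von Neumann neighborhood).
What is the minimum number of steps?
5
(one shortest path: (3, 1, 3, 2) → (2, 1, 3, 2) → (2, 2, 3, 2) → (2, 3, 3, 2) → (2, 4, 3, 2) → (2, 4, 4, 2))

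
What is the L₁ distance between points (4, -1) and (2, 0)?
3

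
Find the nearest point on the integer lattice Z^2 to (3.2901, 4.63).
(3, 5)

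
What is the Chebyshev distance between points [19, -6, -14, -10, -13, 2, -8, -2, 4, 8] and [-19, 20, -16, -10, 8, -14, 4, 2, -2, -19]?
38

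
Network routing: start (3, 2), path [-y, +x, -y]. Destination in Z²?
(4, 0)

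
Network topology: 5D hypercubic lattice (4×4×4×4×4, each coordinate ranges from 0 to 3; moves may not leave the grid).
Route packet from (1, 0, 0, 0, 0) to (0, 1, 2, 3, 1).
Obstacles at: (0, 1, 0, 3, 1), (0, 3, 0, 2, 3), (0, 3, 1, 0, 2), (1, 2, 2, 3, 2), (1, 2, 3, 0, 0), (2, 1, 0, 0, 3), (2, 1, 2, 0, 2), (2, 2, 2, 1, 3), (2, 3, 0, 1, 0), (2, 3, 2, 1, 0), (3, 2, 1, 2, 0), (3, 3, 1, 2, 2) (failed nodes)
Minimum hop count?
8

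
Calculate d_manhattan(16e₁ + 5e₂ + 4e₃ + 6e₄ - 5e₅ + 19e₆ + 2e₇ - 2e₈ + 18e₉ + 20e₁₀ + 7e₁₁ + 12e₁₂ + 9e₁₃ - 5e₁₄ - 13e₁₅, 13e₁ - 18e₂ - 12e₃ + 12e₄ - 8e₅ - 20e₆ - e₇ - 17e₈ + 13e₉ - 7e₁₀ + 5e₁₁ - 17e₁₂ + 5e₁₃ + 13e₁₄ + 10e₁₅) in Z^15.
216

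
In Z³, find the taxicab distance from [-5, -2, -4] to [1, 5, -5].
14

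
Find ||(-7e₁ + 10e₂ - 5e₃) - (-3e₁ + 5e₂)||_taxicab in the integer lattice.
14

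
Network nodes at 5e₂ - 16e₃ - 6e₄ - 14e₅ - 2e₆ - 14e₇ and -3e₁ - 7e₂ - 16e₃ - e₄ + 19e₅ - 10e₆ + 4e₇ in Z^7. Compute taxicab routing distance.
79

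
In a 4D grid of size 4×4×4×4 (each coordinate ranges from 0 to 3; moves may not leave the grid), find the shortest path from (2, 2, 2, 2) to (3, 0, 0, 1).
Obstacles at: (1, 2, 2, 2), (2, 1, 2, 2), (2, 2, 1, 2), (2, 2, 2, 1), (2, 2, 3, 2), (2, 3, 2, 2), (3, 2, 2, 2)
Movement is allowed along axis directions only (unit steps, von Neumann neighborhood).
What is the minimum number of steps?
8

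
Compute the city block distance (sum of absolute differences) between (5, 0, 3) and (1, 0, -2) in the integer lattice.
9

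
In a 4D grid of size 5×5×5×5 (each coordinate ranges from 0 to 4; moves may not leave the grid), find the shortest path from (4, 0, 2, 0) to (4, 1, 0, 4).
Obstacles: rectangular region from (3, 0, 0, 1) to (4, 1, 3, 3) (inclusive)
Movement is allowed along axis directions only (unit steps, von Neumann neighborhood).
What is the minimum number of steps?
9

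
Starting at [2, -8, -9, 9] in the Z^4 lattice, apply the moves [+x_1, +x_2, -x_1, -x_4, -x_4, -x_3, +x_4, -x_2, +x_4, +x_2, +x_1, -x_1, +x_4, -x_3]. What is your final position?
(2, -7, -11, 10)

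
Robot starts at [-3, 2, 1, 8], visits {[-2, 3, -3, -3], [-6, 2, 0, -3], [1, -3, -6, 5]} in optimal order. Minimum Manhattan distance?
43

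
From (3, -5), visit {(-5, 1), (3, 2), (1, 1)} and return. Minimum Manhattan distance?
30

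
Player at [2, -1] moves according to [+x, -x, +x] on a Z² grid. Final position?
(3, -1)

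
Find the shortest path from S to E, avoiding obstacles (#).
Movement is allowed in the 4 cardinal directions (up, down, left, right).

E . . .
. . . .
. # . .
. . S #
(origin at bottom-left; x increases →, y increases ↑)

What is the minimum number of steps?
5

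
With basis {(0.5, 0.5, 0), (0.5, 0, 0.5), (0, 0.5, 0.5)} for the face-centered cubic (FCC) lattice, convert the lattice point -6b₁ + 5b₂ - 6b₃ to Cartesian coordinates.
(-0.5, -6, -0.5)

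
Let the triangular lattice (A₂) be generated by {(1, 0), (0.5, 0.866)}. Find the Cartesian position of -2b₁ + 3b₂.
(-0.5, 2.598)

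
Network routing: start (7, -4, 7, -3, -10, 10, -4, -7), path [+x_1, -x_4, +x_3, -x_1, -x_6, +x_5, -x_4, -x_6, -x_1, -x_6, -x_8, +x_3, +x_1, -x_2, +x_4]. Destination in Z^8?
(7, -5, 9, -4, -9, 7, -4, -8)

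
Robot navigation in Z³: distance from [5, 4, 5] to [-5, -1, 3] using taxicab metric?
17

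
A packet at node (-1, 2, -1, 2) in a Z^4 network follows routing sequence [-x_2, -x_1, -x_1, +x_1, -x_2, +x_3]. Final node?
(-2, 0, 0, 2)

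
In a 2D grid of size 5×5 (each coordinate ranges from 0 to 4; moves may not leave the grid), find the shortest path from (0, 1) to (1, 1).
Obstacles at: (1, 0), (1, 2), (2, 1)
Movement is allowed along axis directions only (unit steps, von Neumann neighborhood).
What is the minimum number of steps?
1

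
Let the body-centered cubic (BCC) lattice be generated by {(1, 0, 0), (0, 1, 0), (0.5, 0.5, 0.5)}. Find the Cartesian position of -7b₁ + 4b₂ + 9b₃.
(-2.5, 8.5, 4.5)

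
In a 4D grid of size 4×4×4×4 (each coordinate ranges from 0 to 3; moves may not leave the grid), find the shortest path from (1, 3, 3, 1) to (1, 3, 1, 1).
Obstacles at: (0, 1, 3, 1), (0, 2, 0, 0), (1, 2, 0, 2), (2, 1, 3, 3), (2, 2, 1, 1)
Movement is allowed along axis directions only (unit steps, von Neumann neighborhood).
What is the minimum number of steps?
2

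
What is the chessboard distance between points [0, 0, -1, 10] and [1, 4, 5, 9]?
6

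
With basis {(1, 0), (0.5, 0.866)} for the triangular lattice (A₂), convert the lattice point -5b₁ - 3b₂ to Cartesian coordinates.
(-6.5, -2.598)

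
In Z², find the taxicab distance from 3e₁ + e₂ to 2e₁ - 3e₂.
5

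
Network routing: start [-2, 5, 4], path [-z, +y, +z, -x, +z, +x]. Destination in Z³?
(-2, 6, 5)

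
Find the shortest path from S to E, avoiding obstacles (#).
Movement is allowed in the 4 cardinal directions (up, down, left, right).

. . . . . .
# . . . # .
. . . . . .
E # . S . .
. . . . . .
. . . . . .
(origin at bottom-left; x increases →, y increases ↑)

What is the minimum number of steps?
5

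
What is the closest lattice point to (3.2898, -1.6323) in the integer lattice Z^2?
(3, -2)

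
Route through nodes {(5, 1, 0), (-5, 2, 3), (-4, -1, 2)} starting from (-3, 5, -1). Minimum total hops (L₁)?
27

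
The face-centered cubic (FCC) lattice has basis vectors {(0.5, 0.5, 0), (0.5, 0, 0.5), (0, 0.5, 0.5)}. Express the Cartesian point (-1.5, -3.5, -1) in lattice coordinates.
-4b₁ + b₂ - 3b₃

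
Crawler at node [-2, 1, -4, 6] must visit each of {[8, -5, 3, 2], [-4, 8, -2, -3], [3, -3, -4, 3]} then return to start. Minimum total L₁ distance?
82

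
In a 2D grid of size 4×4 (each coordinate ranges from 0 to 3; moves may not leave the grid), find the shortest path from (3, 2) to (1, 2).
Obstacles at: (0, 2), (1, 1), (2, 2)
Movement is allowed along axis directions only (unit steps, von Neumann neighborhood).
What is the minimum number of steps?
4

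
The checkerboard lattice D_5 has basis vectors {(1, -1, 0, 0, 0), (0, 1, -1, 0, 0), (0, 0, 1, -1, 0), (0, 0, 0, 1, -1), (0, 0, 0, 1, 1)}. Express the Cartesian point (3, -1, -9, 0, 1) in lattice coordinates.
3b₁ + 2b₂ - 7b₃ - 4b₄ - 3b₅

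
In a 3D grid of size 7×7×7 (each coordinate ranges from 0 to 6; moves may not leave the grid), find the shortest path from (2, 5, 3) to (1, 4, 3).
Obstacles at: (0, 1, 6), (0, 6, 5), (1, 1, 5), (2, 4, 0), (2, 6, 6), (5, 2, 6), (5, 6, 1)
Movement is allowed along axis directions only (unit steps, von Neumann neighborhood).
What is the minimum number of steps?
2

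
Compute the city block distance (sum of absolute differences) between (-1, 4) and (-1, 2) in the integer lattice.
2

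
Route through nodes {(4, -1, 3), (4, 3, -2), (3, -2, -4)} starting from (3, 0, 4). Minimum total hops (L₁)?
20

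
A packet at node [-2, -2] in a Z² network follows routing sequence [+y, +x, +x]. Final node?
(0, -1)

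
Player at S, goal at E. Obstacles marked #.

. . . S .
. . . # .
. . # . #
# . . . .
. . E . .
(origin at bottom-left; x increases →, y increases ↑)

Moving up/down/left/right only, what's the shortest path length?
7
(one shortest path: (3, 4) → (2, 4) → (1, 4) → (1, 3) → (1, 2) → (1, 1) → (2, 1) → (2, 0))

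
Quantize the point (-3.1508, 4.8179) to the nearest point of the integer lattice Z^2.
(-3, 5)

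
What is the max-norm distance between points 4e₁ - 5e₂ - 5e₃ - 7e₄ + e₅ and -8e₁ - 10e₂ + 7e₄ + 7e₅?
14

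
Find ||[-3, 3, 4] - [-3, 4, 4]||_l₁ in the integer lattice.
1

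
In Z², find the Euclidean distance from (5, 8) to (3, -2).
10.198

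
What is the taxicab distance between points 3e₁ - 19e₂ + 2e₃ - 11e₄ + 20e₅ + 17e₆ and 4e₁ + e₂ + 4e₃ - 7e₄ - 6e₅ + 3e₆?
67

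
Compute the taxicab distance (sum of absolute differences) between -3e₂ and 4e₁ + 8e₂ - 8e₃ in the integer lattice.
23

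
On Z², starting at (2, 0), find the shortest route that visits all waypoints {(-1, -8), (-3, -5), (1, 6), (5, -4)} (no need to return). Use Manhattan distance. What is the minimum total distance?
35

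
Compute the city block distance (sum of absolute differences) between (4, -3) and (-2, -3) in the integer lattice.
6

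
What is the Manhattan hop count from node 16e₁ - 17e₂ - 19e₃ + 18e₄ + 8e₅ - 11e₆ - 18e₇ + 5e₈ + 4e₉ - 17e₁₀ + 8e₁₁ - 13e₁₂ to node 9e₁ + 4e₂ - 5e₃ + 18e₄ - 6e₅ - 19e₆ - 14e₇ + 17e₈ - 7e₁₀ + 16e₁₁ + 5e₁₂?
120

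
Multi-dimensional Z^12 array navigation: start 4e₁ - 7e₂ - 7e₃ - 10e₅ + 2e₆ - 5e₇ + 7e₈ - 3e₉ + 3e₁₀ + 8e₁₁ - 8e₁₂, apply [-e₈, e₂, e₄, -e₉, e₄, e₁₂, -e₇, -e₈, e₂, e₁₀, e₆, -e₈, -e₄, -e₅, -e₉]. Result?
(4, -5, -7, 1, -11, 3, -6, 4, -5, 4, 8, -7)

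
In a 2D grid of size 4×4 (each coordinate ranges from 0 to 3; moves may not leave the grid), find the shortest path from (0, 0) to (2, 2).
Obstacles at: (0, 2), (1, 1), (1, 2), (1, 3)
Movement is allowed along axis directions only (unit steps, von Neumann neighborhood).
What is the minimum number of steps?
4
(one shortest path: (0, 0) → (1, 0) → (2, 0) → (2, 1) → (2, 2))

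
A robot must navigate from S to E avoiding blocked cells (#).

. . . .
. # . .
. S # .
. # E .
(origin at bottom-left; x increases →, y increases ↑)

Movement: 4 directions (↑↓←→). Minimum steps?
10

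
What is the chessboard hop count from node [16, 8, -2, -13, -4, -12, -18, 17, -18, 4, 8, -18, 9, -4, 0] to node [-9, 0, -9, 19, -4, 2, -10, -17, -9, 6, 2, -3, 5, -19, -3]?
34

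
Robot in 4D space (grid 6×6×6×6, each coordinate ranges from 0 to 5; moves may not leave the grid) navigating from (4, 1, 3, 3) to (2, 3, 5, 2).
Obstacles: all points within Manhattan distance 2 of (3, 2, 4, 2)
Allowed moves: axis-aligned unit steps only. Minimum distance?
7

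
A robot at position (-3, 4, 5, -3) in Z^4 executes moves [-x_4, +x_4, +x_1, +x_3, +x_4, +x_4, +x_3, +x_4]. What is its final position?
(-2, 4, 7, 0)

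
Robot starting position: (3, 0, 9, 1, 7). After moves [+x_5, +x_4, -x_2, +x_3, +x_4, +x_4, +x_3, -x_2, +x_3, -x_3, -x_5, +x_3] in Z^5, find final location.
(3, -2, 12, 4, 7)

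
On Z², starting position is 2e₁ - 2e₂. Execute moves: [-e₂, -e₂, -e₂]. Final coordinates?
(2, -5)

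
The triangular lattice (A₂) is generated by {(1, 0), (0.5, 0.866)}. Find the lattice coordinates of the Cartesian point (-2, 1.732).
-3b₁ + 2b₂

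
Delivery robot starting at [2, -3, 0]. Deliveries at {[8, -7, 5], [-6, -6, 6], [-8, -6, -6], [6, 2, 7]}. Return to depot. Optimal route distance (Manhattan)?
78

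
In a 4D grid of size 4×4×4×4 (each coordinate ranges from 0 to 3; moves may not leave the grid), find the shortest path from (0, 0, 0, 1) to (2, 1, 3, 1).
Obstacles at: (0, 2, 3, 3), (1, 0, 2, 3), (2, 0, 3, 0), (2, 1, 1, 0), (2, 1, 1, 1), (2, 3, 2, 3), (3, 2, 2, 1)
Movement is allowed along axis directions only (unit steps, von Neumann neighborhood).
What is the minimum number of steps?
6
(one shortest path: (0, 0, 0, 1) → (1, 0, 0, 1) → (2, 0, 0, 1) → (2, 0, 1, 1) → (2, 0, 2, 1) → (2, 1, 2, 1) → (2, 1, 3, 1))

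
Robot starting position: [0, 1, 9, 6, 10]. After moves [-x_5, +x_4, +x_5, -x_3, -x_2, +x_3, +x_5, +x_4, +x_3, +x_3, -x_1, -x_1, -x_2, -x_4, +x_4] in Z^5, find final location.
(-2, -1, 11, 8, 11)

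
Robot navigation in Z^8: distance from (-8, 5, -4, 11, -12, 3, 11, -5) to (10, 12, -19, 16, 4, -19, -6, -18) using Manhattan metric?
113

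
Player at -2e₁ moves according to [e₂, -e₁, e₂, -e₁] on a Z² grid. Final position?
(-4, 2)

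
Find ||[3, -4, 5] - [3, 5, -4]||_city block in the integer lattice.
18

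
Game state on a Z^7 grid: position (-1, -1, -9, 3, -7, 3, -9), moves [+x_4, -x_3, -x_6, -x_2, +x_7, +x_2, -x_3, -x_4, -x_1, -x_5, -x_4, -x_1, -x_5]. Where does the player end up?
(-3, -1, -11, 2, -9, 2, -8)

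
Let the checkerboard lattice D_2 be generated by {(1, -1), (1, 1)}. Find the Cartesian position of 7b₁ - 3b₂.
(4, -10)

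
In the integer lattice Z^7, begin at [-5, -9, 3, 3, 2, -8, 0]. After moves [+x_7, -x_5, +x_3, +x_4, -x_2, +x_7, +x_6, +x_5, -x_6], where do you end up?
(-5, -10, 4, 4, 2, -8, 2)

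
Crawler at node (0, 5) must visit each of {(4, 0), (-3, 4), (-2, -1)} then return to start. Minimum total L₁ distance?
26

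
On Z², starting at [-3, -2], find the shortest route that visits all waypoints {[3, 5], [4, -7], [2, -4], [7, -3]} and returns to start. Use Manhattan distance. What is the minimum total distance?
44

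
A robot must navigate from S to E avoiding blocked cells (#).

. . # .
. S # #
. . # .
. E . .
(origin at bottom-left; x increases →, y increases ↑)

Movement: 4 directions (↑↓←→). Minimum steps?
2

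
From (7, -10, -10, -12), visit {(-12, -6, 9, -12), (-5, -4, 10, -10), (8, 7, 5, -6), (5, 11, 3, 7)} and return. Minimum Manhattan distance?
164
(one optimal route: (7, -10, -10, -12) → (-12, -6, 9, -12) → (-5, -4, 10, -10) → (8, 7, 5, -6) → (5, 11, 3, 7) → (7, -10, -10, -12))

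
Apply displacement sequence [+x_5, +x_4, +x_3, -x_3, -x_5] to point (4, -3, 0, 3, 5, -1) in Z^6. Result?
(4, -3, 0, 4, 5, -1)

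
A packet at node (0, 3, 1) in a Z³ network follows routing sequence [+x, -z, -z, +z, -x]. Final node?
(0, 3, 0)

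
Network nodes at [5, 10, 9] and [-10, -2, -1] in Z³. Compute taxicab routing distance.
37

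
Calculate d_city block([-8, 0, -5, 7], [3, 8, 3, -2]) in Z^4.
36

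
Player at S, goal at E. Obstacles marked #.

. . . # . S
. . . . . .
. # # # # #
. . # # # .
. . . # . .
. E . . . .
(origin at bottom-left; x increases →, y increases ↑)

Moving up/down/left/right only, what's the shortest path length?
11
(one shortest path: (5, 5) → (4, 5) → (4, 4) → (3, 4) → (2, 4) → (1, 4) → (0, 4) → (0, 3) → (0, 2) → (1, 2) → (1, 1) → (1, 0))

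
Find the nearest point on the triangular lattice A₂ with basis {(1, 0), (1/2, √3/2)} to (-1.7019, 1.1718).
(-1.5, 0.866)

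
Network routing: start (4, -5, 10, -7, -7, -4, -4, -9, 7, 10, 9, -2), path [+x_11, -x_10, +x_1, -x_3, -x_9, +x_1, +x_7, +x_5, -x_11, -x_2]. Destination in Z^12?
(6, -6, 9, -7, -6, -4, -3, -9, 6, 9, 9, -2)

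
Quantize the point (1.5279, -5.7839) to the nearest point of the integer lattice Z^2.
(2, -6)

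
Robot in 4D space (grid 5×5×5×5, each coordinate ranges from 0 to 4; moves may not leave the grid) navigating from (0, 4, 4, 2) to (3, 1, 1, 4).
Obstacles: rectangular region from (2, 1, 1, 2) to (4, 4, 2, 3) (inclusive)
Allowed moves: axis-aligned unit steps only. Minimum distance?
11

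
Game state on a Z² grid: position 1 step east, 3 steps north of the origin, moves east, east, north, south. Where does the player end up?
(3, 3)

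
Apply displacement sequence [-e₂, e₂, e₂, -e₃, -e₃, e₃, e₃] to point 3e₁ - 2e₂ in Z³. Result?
(3, -1, 0)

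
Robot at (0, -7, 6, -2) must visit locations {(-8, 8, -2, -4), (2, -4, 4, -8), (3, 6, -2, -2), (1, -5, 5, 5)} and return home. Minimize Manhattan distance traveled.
98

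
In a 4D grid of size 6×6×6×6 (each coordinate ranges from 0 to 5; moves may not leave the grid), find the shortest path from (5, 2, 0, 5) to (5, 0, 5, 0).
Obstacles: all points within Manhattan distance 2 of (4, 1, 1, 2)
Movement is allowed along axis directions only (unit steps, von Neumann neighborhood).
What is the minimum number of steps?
12
(one shortest path: (5, 2, 0, 5) → (5, 1, 0, 5) → (5, 0, 0, 5) → (5, 0, 1, 5) → (5, 0, 2, 5) → (5, 0, 3, 5) → (5, 0, 4, 5) → (5, 0, 5, 5) → (5, 0, 5, 4) → (5, 0, 5, 3) → (5, 0, 5, 2) → (5, 0, 5, 1) → (5, 0, 5, 0))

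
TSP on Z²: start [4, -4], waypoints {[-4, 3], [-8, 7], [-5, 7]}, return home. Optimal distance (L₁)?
46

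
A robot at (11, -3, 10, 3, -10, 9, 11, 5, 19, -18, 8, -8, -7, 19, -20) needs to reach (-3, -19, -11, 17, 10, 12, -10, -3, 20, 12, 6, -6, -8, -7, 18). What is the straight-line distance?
70.9436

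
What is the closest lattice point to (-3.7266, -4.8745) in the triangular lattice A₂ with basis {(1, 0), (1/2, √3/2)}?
(-4, -5.196)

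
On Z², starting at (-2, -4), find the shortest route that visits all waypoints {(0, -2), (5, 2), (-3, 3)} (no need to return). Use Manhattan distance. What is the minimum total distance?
21
(one optimal route: (-2, -4) → (0, -2) → (-3, 3) → (5, 2))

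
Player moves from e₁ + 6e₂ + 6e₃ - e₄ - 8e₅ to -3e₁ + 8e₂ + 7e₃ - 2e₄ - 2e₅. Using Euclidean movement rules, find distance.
7.61577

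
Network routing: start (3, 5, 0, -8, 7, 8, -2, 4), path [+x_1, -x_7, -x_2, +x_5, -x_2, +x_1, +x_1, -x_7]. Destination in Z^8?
(6, 3, 0, -8, 8, 8, -4, 4)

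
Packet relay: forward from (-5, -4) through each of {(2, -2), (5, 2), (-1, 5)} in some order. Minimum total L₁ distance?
25
(one optimal route: (-5, -4) → (2, -2) → (5, 2) → (-1, 5))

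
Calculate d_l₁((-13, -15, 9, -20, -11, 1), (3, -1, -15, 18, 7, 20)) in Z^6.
129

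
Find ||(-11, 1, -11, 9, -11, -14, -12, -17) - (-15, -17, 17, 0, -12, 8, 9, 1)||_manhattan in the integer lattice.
121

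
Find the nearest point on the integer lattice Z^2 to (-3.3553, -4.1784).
(-3, -4)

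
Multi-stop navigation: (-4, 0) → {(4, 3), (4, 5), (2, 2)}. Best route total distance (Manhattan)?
13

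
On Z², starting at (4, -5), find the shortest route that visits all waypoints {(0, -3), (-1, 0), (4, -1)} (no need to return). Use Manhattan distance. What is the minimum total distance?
14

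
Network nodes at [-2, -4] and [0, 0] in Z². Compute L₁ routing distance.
6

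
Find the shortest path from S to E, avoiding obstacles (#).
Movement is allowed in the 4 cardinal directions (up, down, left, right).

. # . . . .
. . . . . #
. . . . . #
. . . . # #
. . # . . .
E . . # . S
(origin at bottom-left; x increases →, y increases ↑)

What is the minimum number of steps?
9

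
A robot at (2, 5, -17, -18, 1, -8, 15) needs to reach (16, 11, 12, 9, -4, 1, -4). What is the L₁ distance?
109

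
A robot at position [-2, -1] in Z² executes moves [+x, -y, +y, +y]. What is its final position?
(-1, 0)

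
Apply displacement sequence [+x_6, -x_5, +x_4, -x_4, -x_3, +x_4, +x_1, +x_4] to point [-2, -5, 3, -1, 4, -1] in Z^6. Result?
(-1, -5, 2, 1, 3, 0)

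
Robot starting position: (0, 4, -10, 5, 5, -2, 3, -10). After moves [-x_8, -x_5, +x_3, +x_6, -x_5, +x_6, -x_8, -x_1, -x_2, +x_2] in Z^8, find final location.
(-1, 4, -9, 5, 3, 0, 3, -12)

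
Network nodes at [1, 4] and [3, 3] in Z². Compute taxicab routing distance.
3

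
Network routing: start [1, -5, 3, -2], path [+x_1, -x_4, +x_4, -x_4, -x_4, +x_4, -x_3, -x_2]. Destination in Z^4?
(2, -6, 2, -3)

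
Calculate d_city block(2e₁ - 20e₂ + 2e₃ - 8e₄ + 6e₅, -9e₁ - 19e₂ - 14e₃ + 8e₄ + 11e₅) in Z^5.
49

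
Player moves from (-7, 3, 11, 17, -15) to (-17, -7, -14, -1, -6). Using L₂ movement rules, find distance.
35.0714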